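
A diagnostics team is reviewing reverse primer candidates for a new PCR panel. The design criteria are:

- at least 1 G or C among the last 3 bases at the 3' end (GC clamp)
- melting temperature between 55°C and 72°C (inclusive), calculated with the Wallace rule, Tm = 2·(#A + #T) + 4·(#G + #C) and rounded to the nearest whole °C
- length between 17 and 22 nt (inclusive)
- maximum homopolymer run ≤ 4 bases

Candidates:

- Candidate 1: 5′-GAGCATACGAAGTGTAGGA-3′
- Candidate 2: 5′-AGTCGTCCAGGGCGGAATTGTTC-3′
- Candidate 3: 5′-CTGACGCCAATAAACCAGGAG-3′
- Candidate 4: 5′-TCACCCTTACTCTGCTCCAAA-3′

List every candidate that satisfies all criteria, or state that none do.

Candidate 1 (19 nt, A=7 T=3 G=7 C=2): 3' end GGA has 2 G/C ✓; Tm = 2·10 + 4·9 = 56°C ✓; length 19 ✓; longest run = 2 ✓ — passes.
Candidate 2 (23 nt, A=4 T=6 G=8 C=5): 3' end TTC has 1 G/C ✓; Tm = 2·10 + 4·13 = 72°C ✓; length 23, outside 17–22 ✗; longest run = 3 ✓ — fails.
Candidate 3 (21 nt, A=8 T=2 G=5 C=6): 3' end GAG has 2 G/C ✓; Tm = 2·10 + 4·11 = 64°C ✓; length 21 ✓; longest run = 3 ✓ — passes.
Candidate 4 (21 nt, A=5 T=6 G=1 C=9): 3' end AAA has 0 G/C, need ≥1 ✗; Tm = 2·11 + 4·10 = 62°C ✓; length 21 ✓; longest run = 3 ✓ — fails.

Candidate 1 and Candidate 3.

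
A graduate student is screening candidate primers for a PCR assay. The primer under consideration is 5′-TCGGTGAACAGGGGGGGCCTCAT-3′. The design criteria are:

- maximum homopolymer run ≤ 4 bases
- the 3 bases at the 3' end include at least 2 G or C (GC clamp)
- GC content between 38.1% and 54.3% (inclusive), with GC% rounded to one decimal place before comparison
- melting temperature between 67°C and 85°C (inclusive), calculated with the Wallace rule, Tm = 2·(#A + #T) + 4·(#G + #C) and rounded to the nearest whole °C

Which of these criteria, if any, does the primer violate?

Base counts: A=4, T=4, G=10, C=5 (length 23).
homopolymer run: longest run = 7, exceeds 4 ✗
GC clamp: 3' end CAT has 1 G/C, need ≥2 ✗
GC content: GC 15/23 = 65.2%, outside 38.1–54.3% ✗
Tm: Tm = 2·8 + 4·15 = 76°C ✓

Fails: homopolymer run, GC clamp, GC content.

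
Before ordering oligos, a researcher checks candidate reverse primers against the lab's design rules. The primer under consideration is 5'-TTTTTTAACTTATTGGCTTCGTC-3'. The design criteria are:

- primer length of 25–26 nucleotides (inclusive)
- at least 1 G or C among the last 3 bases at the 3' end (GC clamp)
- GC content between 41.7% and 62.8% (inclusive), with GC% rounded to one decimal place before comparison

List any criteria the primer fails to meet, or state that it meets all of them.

Base counts: A=3, T=13, G=3, C=4 (length 23).
length: length 23, outside 25–26 ✗
GC clamp: 3' end GTC has 2 G/C ✓
GC content: GC 7/23 = 30.4%, outside 41.7–62.8% ✗

Fails: length, GC content.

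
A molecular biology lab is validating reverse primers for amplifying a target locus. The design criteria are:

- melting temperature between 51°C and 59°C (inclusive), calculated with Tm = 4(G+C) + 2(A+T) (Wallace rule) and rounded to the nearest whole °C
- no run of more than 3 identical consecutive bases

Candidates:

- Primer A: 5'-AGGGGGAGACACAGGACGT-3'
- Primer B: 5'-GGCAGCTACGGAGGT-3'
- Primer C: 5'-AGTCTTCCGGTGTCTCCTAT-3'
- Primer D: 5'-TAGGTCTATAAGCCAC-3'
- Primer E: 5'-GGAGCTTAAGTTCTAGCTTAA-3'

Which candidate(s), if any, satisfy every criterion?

Primer E only.

Primer A (19 nt, A=6 T=1 G=9 C=3): Tm = 2·7 + 4·12 = 62°C, outside 51–59°C ✗; longest run = 5, exceeds 3 ✗ — fails.
Primer B (15 nt, A=3 T=2 G=7 C=3): Tm = 2·5 + 4·10 = 50°C, outside 51–59°C ✗; longest run = 2 ✓ — fails.
Primer C (20 nt, A=2 T=8 G=4 C=6): Tm = 2·10 + 4·10 = 60°C, outside 51–59°C ✗; longest run = 2 ✓ — fails.
Primer D (16 nt, A=5 T=4 G=3 C=4): Tm = 2·9 + 4·7 = 46°C, outside 51–59°C ✗; longest run = 2 ✓ — fails.
Primer E (21 nt, A=6 T=7 G=5 C=3): Tm = 2·13 + 4·8 = 58°C ✓; longest run = 2 ✓ — passes.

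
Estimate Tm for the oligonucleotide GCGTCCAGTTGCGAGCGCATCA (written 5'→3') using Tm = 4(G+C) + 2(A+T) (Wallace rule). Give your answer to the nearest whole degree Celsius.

72°C

Base counts: A=4, T=4, G=7, C=7 (length 22).
Tm = 2·(4+4) + 4·(7+7) = 2·8 + 4·14 = 16 + 56 = 72°C.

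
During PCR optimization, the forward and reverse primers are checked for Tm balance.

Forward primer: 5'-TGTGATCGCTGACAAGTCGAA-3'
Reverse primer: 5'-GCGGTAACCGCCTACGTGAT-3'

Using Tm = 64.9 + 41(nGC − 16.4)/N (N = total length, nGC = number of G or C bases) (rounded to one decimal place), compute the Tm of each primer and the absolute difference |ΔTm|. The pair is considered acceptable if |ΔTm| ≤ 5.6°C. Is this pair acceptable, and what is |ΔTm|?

|ΔTm| = 3.5°C; the pair is acceptable.

Forward: G+C = 10, N = 21 → Tm = 64.9 + 41·(10 − 16.4)/21 = 52.4°C.
Reverse: G+C = 12, N = 20 → Tm = 64.9 + 41·(12 − 16.4)/20 = 55.9°C.
|ΔTm| = |52.4 − 55.9| = 3.5°C, ≤ 5.6°C.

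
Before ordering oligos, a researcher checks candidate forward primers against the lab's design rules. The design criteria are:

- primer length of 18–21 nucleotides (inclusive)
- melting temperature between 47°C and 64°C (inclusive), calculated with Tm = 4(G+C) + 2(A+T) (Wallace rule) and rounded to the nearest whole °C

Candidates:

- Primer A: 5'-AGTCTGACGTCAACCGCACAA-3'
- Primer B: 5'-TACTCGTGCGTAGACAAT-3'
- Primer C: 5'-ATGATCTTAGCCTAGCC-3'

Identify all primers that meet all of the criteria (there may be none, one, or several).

Primer A (21 nt, A=7 T=3 G=4 C=7): length 21 ✓; Tm = 2·10 + 4·11 = 64°C ✓ — passes.
Primer B (18 nt, A=5 T=5 G=4 C=4): length 18 ✓; Tm = 2·10 + 4·8 = 52°C ✓ — passes.
Primer C (17 nt, A=4 T=5 G=3 C=5): length 17, outside 18–21 ✗; Tm = 2·9 + 4·8 = 50°C ✓ — fails.

Primer A and Primer B.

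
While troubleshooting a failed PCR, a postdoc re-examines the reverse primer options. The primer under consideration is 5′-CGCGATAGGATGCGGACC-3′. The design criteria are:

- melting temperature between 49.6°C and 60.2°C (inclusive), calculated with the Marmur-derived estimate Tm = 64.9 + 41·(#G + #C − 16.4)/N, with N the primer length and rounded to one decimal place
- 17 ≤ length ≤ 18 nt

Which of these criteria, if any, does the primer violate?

Meets all criteria.

Base counts: A=4, T=2, G=7, C=5 (length 18).
Tm: Tm = 64.9 + 41·(12 − 16.4)/18 = 54.9°C ✓
length: length 18 ✓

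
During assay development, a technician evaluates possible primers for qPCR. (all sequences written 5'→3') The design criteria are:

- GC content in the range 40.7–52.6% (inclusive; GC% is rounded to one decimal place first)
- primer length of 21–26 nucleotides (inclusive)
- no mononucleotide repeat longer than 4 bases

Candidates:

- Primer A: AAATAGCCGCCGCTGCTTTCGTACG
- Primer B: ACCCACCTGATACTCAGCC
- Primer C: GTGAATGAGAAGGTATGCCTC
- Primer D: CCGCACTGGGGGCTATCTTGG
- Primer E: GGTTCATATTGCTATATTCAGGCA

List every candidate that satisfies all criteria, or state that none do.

Primer C only.

Primer A (25 nt, A=5 T=6 G=6 C=8): GC 14/25 = 56.0%, outside 40.7–52.6% ✗; length 25 ✓; longest run = 3 ✓ — fails.
Primer B (19 nt, A=5 T=3 G=2 C=9): GC 11/19 = 57.9%, outside 40.7–52.6% ✗; length 19, outside 21–26 ✗; longest run = 3 ✓ — fails.
Primer C (21 nt, A=6 T=5 G=7 C=3): GC 10/21 = 47.6% ✓; length 21 ✓; longest run = 2 ✓ — passes.
Primer D (21 nt, A=2 T=5 G=8 C=6): GC 14/21 = 66.7%, outside 40.7–52.6% ✗; length 21 ✓; longest run = 5, exceeds 4 ✗ — fails.
Primer E (24 nt, A=6 T=9 G=5 C=4): GC 9/24 = 37.5%, outside 40.7–52.6% ✗; length 24 ✓; longest run = 2 ✓ — fails.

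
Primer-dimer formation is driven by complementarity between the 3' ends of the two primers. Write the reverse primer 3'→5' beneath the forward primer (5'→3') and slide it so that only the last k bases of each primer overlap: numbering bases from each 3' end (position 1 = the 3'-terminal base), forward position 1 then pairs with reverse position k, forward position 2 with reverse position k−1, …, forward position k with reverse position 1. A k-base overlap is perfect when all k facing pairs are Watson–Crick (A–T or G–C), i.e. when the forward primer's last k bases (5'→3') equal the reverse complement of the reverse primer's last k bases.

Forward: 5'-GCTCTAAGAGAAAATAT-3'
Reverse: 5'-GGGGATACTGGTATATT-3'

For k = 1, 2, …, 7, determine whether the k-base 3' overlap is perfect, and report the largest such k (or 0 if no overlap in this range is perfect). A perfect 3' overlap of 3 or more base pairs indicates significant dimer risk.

Longest perfect overlap: 5 complementary base pairs; significant dimer risk (threshold 3).

Last 7 bases (5'→3') — forward …AAAATAT, reverse …GTATATT.
Reverse complement of the reverse primer's last 7 bases: AATATAC; its first k bases are the reverse complement of the reverse primer's last k bases, so a perfect k-base overlap needs the forward primer's last k bases to equal them.
Comparing (forward last k vs required): k=1: T vs A ✗; k=2: AT vs AA ✗; k=3: TAT vs AAT ✗; k=4: ATAT vs AATA ✗; k=5: AATAT vs AATAT ✓; k=6: AAATAT vs AATATA ✗; k=7: AAAATAT vs AATATAC ✗.
Only k = 5 is perfect, so the longest perfect 3' overlap is 5.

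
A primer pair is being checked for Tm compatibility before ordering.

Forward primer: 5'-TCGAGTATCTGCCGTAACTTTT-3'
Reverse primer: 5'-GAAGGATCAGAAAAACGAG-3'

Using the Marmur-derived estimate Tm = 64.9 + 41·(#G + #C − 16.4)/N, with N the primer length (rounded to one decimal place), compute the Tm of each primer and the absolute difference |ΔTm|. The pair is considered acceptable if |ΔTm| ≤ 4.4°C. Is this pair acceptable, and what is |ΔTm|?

|ΔTm| = 4.3°C; the pair is acceptable.

Forward: G+C = 9, N = 22 → Tm = 64.9 + 41·(9 − 16.4)/22 = 51.1°C.
Reverse: G+C = 8, N = 19 → Tm = 64.9 + 41·(8 − 16.4)/19 = 46.8°C.
|ΔTm| = |51.1 − 46.8| = 4.3°C, ≤ 4.4°C.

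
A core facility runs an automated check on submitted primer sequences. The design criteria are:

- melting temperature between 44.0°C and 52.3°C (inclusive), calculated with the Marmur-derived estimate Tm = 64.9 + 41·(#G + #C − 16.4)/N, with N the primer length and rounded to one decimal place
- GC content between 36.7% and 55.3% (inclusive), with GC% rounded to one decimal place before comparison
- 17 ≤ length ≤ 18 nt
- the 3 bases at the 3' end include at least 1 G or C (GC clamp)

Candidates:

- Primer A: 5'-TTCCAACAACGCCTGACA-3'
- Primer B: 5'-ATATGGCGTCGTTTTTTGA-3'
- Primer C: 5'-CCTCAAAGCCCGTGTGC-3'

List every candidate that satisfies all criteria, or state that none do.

Primer A only.

Primer A (18 nt, A=6 T=3 G=2 C=7): Tm = 64.9 + 41·(9 − 16.4)/18 = 48.0°C ✓; GC 9/18 = 50.0% ✓; length 18 ✓; 3' end ACA has 1 G/C ✓ — passes.
Primer B (19 nt, A=3 T=9 G=5 C=2): Tm = 64.9 + 41·(7 − 16.4)/19 = 44.6°C ✓; GC 7/19 = 36.8% ✓; length 19, outside 17–18 ✗; 3' end TGA has 1 G/C ✓ — fails.
Primer C (17 nt, A=3 T=3 G=4 C=7): Tm = 64.9 + 41·(11 − 16.4)/17 = 51.9°C ✓; GC 11/17 = 64.7%, outside 36.7–55.3% ✗; length 17 ✓; 3' end TGC has 2 G/C ✓ — fails.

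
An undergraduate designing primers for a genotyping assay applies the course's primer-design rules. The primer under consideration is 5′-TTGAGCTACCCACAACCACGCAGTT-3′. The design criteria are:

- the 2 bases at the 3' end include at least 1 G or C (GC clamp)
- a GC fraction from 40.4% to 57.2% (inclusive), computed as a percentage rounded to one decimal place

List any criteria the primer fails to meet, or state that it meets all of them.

Fails: GC clamp.

Base counts: A=7, T=5, G=4, C=9 (length 25).
GC clamp: 3' end TT has 0 G/C, need ≥1 ✗
GC content: GC 13/25 = 52.0% ✓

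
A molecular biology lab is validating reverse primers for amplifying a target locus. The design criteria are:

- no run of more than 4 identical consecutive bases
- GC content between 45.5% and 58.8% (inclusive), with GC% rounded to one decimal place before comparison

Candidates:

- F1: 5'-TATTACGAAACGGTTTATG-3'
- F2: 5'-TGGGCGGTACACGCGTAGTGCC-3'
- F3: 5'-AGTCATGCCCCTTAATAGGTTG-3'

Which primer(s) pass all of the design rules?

F1 (19 nt, A=6 T=7 G=4 C=2): longest run = 3 ✓; GC 6/19 = 31.6%, outside 45.5–58.8% ✗ — fails.
F2 (22 nt, A=3 T=4 G=9 C=6): longest run = 3 ✓; GC 15/22 = 68.2%, outside 45.5–58.8% ✗ — fails.
F3 (22 nt, A=5 T=7 G=5 C=5): longest run = 4 ✓; GC 10/22 = 45.5% ✓ — passes.

F3 only.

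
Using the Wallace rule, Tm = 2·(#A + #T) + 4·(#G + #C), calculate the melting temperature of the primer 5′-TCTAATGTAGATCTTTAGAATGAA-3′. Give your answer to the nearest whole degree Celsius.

Base counts: A=9, T=9, G=4, C=2 (length 24).
Tm = 2·(9+9) + 4·(4+2) = 2·18 + 4·6 = 36 + 24 = 60°C.

60°C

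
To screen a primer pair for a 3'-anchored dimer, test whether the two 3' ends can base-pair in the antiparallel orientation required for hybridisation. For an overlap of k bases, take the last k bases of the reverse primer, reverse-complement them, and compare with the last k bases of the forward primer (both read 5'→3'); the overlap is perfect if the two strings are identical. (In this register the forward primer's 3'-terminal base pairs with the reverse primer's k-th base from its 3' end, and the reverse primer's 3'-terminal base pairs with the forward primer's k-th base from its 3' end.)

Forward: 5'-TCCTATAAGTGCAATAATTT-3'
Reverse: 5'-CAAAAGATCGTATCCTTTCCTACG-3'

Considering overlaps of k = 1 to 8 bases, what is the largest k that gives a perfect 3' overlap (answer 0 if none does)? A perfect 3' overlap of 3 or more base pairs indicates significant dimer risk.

Last 8 bases (5'→3') — forward …AATAATTT, reverse …TTCCTACG.
Reverse complement of the reverse primer's last 8 bases: CGTAGGAA; its first k bases are the reverse complement of the reverse primer's last k bases, so a perfect k-base overlap needs the forward primer's last k bases to equal them.
Comparing (forward last k vs required): k=1: T vs C ✗; k=2: TT vs CG ✗; k=3: TTT vs CGT ✗; k=4: ATTT vs CGTA ✗; k=5: AATTT vs CGTAG ✗; k=6: TAATTT vs CGTAGG ✗; k=7: ATAATTT vs CGTAGGA ✗; k=8: AATAATTT vs CGTAGGAA ✗.
No overlap length from 1 to 8 is perfect, so the longest perfect 3' overlap is 0.

Longest perfect overlap: 0 complementary base pairs; below the dimer-risk threshold (threshold 3).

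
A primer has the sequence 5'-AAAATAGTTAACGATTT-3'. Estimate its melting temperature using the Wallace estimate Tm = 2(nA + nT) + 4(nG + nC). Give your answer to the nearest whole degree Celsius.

40°C

Base counts: A=8, T=6, G=2, C=1 (length 17).
Tm = 2·(8+6) + 4·(2+1) = 2·14 + 4·3 = 28 + 12 = 40°C.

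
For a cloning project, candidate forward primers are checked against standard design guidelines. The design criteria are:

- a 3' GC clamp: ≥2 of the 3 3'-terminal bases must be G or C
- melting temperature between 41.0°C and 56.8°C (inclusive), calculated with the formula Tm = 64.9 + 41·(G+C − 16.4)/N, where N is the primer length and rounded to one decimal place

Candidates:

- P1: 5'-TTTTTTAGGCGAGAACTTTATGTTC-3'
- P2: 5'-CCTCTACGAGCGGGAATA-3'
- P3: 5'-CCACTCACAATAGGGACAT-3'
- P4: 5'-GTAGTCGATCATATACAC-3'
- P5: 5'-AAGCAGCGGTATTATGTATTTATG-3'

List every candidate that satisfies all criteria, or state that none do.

P1 (25 nt, A=5 T=12 G=5 C=3): 3' end TTC has 1 G/C, need ≥2 ✗; Tm = 64.9 + 41·(8 − 16.4)/25 = 51.1°C ✓ — fails.
P2 (18 nt, A=5 T=3 G=5 C=5): 3' end ATA has 0 G/C, need ≥2 ✗; Tm = 64.9 + 41·(10 − 16.4)/18 = 50.3°C ✓ — fails.
P3 (19 nt, A=7 T=3 G=3 C=6): 3' end CAT has 1 G/C, need ≥2 ✗; Tm = 64.9 + 41·(9 − 16.4)/19 = 48.9°C ✓ — fails.
P4 (18 nt, A=6 T=5 G=3 C=4): 3' end CAC has 2 G/C ✓; Tm = 64.9 + 41·(7 − 16.4)/18 = 43.5°C ✓ — passes.
P5 (24 nt, A=7 T=9 G=6 C=2): 3' end ATG has 1 G/C, need ≥2 ✗; Tm = 64.9 + 41·(8 − 16.4)/24 = 50.6°C ✓ — fails.

P4 only.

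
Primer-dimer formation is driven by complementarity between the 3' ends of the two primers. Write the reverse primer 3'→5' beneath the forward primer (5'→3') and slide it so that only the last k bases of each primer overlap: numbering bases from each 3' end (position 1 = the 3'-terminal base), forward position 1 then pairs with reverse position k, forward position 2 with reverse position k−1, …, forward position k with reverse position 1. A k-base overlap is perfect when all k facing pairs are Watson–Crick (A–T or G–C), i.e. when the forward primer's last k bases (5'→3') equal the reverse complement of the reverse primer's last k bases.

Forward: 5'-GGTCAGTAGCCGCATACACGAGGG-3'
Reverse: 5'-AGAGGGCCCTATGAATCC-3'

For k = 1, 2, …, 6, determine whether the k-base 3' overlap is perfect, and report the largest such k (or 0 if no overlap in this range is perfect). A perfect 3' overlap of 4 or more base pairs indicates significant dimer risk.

Last 6 bases (5'→3') — forward …CGAGGG, reverse …GAATCC.
Reverse complement of the reverse primer's last 6 bases: GGATTC; its first k bases are the reverse complement of the reverse primer's last k bases, so a perfect k-base overlap needs the forward primer's last k bases to equal them.
Comparing (forward last k vs required): k=1: G vs G ✓; k=2: GG vs GG ✓; k=3: GGG vs GGA ✗; k=4: AGGG vs GGAT ✗; k=5: GAGGG vs GGATT ✗; k=6: CGAGGG vs GGATTC ✗.
Perfect overlaps at k = 1, 2; the largest is 2.

Longest perfect overlap: 2 complementary base pairs; below the dimer-risk threshold (threshold 4).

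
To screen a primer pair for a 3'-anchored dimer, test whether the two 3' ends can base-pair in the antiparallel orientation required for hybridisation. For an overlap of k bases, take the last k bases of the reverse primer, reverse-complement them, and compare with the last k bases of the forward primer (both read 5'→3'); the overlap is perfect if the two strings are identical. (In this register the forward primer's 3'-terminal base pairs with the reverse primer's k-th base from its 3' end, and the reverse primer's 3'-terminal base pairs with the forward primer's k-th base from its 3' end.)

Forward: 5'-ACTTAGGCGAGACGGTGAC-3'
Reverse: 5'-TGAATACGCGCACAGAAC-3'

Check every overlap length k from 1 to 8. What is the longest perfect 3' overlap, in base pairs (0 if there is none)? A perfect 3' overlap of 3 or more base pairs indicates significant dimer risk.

Last 8 bases (5'→3') — forward …ACGGTGAC, reverse …CACAGAAC.
Reverse complement of the reverse primer's last 8 bases: GTTCTGTG; its first k bases are the reverse complement of the reverse primer's last k bases, so a perfect k-base overlap needs the forward primer's last k bases to equal them.
Comparing (forward last k vs required): k=1: C vs G ✗; k=2: AC vs GT ✗; k=3: GAC vs GTT ✗; k=4: TGAC vs GTTC ✗; k=5: GTGAC vs GTTCT ✗; k=6: GGTGAC vs GTTCTG ✗; k=7: CGGTGAC vs GTTCTGT ✗; k=8: ACGGTGAC vs GTTCTGTG ✗.
No overlap length from 1 to 8 is perfect, so the longest perfect 3' overlap is 0.

Longest perfect overlap: 0 complementary base pairs; below the dimer-risk threshold (threshold 3).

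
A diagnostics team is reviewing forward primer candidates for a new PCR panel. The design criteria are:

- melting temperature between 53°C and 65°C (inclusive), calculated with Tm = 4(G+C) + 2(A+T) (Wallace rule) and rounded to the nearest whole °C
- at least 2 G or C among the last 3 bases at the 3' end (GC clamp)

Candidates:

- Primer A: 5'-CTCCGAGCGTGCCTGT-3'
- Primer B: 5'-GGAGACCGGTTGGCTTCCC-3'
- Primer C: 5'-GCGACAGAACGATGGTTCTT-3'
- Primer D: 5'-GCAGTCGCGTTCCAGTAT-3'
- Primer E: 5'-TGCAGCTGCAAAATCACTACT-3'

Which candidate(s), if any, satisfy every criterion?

Primer A (16 nt, A=1 T=4 G=5 C=6): Tm = 2·5 + 4·11 = 54°C ✓; 3' end TGT has 1 G/C, need ≥2 ✗ — fails.
Primer B (19 nt, A=2 T=4 G=7 C=6): Tm = 2·6 + 4·13 = 64°C ✓; 3' end CCC has 3 G/C ✓ — passes.
Primer C (20 nt, A=5 T=5 G=6 C=4): Tm = 2·10 + 4·10 = 60°C ✓; 3' end CTT has 1 G/C, need ≥2 ✗ — fails.
Primer D (18 nt, A=3 T=5 G=5 C=5): Tm = 2·8 + 4·10 = 56°C ✓; 3' end TAT has 0 G/C, need ≥2 ✗ — fails.
Primer E (21 nt, A=7 T=5 G=3 C=6): Tm = 2·12 + 4·9 = 60°C ✓; 3' end ACT has 1 G/C, need ≥2 ✗ — fails.

Primer B only.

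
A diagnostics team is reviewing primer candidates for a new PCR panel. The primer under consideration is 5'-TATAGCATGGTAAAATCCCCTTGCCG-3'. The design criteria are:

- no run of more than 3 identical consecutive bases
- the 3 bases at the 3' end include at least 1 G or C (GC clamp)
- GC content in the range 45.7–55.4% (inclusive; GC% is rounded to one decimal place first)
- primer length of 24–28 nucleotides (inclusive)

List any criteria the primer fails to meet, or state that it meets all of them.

Base counts: A=7, T=7, G=5, C=7 (length 26).
homopolymer run: longest run = 4, exceeds 3 ✗
GC clamp: 3' end CCG has 3 G/C ✓
GC content: GC 12/26 = 46.2% ✓
length: length 26 ✓

Fails: homopolymer run.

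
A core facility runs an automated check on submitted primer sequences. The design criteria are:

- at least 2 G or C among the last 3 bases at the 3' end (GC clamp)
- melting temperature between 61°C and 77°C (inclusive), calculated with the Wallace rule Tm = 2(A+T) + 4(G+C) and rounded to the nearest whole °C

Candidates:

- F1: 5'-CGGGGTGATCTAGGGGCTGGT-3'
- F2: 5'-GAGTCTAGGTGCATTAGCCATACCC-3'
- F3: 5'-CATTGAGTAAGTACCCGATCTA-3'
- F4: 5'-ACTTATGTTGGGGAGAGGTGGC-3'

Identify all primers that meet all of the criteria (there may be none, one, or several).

F1 (21 nt, A=2 T=5 G=11 C=3): 3' end GGT has 2 G/C ✓; Tm = 2·7 + 4·14 = 70°C ✓ — passes.
F2 (25 nt, A=6 T=6 G=6 C=7): 3' end CCC has 3 G/C ✓; Tm = 2·12 + 4·13 = 76°C ✓ — passes.
F3 (22 nt, A=7 T=6 G=4 C=5): 3' end CTA has 1 G/C, need ≥2 ✗; Tm = 2·13 + 4·9 = 62°C ✓ — fails.
F4 (22 nt, A=4 T=6 G=10 C=2): 3' end GGC has 3 G/C ✓; Tm = 2·10 + 4·12 = 68°C ✓ — passes.

F1, F2 and F4.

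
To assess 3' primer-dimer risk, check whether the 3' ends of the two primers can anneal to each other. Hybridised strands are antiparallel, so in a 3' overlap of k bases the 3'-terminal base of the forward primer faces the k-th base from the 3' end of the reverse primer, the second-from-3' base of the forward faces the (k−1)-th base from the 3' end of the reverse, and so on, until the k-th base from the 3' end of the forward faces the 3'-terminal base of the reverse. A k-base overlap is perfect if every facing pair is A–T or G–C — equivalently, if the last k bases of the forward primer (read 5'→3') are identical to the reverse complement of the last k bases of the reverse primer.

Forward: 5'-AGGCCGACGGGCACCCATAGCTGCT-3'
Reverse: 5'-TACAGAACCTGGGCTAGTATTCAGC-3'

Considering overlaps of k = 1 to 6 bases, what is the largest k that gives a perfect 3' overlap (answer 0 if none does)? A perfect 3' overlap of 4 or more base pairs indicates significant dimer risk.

Last 6 bases (5'→3') — forward …GCTGCT, reverse …TTCAGC.
Reverse complement of the reverse primer's last 6 bases: GCTGAA; its first k bases are the reverse complement of the reverse primer's last k bases, so a perfect k-base overlap needs the forward primer's last k bases to equal them.
Comparing (forward last k vs required): k=1: T vs G ✗; k=2: CT vs GC ✗; k=3: GCT vs GCT ✓; k=4: TGCT vs GCTG ✗; k=5: CTGCT vs GCTGA ✗; k=6: GCTGCT vs GCTGAA ✗.
Only k = 3 is perfect, so the longest perfect 3' overlap is 3.

Longest perfect overlap: 3 complementary base pairs; below the dimer-risk threshold (threshold 4).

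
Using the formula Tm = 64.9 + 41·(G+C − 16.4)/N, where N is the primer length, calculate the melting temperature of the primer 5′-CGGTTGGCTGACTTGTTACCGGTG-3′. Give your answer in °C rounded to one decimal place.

60.8°C

Base counts: A=2, T=8, G=9, C=5; G+C = 14, N = 24.
Tm = 64.9 + 41·(14 − 16.4)/24 = 64.9 + -98.40/24 = 60.8°C.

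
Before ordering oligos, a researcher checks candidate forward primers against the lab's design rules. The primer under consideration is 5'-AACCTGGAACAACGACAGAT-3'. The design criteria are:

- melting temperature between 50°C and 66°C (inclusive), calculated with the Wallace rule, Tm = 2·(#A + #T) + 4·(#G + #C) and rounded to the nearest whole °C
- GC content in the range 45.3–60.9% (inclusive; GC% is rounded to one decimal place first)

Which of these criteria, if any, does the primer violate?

Fails: GC content.

Base counts: A=9, T=2, G=4, C=5 (length 20).
Tm: Tm = 2·11 + 4·9 = 58°C ✓
GC content: GC 9/20 = 45.0%, outside 45.3–60.9% ✗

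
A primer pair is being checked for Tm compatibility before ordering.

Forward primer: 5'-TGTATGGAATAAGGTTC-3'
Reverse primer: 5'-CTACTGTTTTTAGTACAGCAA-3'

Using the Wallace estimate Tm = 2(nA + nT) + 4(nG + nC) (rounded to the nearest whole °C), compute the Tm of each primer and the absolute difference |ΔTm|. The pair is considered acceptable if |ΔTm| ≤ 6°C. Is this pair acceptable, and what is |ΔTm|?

Forward: A=5 T=6 G=5 C=1 → Tm = 2·11 + 4·6 = 46°C.
Reverse: A=6 T=8 G=3 C=4 → Tm = 2·14 + 4·7 = 56°C.
|ΔTm| = |46 − 56| = 10°C, > 6°C.

|ΔTm| = 10°C; the pair is not acceptable.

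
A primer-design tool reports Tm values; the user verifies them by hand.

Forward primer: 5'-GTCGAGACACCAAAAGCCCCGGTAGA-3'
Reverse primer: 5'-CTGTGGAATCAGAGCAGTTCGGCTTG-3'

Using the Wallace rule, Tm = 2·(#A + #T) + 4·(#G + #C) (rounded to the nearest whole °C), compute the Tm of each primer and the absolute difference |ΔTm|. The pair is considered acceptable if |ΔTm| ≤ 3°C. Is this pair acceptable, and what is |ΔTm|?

Forward: A=9 T=2 G=7 C=8 → Tm = 2·11 + 4·15 = 82°C.
Reverse: A=5 T=7 G=9 C=5 → Tm = 2·12 + 4·14 = 80°C.
|ΔTm| = |82 − 80| = 2°C, ≤ 3°C.

|ΔTm| = 2°C; the pair is acceptable.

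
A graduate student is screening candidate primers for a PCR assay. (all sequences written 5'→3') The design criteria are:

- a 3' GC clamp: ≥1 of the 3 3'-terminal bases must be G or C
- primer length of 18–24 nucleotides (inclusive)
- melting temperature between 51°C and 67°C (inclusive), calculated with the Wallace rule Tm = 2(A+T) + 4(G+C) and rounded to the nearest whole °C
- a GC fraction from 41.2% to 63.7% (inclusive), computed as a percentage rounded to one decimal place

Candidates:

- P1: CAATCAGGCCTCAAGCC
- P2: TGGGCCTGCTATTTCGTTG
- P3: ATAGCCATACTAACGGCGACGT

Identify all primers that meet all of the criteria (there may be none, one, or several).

P2 and P3.

P1 (17 nt, A=5 T=2 G=3 C=7): 3' end GCC has 3 G/C ✓; length 17, outside 18–24 ✗; Tm = 2·7 + 4·10 = 54°C ✓; GC 10/17 = 58.8% ✓ — fails.
P2 (19 nt, A=1 T=8 G=6 C=4): 3' end TTG has 1 G/C ✓; length 19 ✓; Tm = 2·9 + 4·10 = 58°C ✓; GC 10/19 = 52.6% ✓ — passes.
P3 (22 nt, A=7 T=4 G=5 C=6): 3' end CGT has 2 G/C ✓; length 22 ✓; Tm = 2·11 + 4·11 = 66°C ✓; GC 11/22 = 50.0% ✓ — passes.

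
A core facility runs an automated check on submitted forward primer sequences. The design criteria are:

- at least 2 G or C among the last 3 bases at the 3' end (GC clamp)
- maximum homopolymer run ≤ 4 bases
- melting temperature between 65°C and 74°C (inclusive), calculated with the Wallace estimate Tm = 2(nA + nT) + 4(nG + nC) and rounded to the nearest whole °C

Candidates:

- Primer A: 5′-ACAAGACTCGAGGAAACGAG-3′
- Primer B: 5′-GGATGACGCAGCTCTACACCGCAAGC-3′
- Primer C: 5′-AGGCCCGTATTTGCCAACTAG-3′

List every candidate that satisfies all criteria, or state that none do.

None of the candidates satisfy all criteria.

Primer A (20 nt, A=9 T=1 G=6 C=4): 3' end GAG has 2 G/C ✓; longest run = 3 ✓; Tm = 2·10 + 4·10 = 60°C, outside 65–74°C ✗ — fails.
Primer B (26 nt, A=7 T=3 G=7 C=9): 3' end AGC has 2 G/C ✓; longest run = 2 ✓; Tm = 2·10 + 4·16 = 84°C, outside 65–74°C ✗ — fails.
Primer C (21 nt, A=5 T=5 G=5 C=6): 3' end TAG has 1 G/C, need ≥2 ✗; longest run = 3 ✓; Tm = 2·10 + 4·11 = 64°C, outside 65–74°C ✗ — fails.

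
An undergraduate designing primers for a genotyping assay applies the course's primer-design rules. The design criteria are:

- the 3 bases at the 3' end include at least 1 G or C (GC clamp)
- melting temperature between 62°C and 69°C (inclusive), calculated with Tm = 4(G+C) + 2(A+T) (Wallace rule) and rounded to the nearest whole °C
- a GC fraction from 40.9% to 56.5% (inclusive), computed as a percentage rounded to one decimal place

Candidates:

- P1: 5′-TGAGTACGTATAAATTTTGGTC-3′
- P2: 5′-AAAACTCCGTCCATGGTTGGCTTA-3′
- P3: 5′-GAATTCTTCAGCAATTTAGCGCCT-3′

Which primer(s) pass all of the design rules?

P1 (22 nt, A=6 T=9 G=5 C=2): 3' end GTC has 2 G/C ✓; Tm = 2·15 + 4·7 = 58°C, outside 62–69°C ✗; GC 7/22 = 31.8%, outside 40.9–56.5% ✗ — fails.
P2 (24 nt, A=6 T=7 G=5 C=6): 3' end TTA has 0 G/C, need ≥1 ✗; Tm = 2·13 + 4·11 = 70°C, outside 62–69°C ✗; GC 11/24 = 45.8% ✓ — fails.
P3 (24 nt, A=6 T=8 G=4 C=6): 3' end CCT has 2 G/C ✓; Tm = 2·14 + 4·10 = 68°C ✓; GC 10/24 = 41.7% ✓ — passes.

P3 only.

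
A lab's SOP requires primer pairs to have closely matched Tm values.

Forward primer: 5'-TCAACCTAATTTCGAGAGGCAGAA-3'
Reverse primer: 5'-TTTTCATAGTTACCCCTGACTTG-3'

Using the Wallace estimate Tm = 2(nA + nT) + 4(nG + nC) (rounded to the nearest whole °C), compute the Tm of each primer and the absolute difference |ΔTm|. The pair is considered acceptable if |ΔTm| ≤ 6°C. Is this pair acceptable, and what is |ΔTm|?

Forward: A=9 T=5 G=5 C=5 → Tm = 2·14 + 4·10 = 68°C.
Reverse: A=4 T=10 G=3 C=6 → Tm = 2·14 + 4·9 = 64°C.
|ΔTm| = |68 − 64| = 4°C, ≤ 6°C.

|ΔTm| = 4°C; the pair is acceptable.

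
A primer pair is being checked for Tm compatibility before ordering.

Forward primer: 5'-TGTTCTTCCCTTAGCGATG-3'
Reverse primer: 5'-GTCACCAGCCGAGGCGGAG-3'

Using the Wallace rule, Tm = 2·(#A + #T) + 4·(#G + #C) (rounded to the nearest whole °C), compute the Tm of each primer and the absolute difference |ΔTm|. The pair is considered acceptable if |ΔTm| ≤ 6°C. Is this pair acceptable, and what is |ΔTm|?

Forward: A=2 T=8 G=4 C=5 → Tm = 2·10 + 4·9 = 56°C.
Reverse: A=4 T=1 G=8 C=6 → Tm = 2·5 + 4·14 = 66°C.
|ΔTm| = |56 − 66| = 10°C, > 6°C.

|ΔTm| = 10°C; the pair is not acceptable.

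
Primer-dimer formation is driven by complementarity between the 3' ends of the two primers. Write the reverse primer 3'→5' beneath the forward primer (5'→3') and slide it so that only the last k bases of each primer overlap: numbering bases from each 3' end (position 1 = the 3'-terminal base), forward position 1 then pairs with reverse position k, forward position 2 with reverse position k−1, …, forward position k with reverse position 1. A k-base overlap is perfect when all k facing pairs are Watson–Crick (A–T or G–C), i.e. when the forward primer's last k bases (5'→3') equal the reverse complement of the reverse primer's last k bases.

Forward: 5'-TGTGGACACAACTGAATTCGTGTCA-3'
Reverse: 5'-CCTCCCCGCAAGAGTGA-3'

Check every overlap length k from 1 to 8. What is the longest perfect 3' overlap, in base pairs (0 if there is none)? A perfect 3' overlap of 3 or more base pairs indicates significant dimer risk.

Longest perfect overlap: 3 complementary base pairs; significant dimer risk (threshold 3).

Last 8 bases (5'→3') — forward …TCGTGTCA, reverse …AAGAGTGA.
Reverse complement of the reverse primer's last 8 bases: TCACTCTT; its first k bases are the reverse complement of the reverse primer's last k bases, so a perfect k-base overlap needs the forward primer's last k bases to equal them.
Comparing (forward last k vs required): k=1: A vs T ✗; k=2: CA vs TC ✗; k=3: TCA vs TCA ✓; k=4: GTCA vs TCAC ✗; k=5: TGTCA vs TCACT ✗; k=6: GTGTCA vs TCACTC ✗; k=7: CGTGTCA vs TCACTCT ✗; k=8: TCGTGTCA vs TCACTCTT ✗.
Only k = 3 is perfect, so the longest perfect 3' overlap is 3.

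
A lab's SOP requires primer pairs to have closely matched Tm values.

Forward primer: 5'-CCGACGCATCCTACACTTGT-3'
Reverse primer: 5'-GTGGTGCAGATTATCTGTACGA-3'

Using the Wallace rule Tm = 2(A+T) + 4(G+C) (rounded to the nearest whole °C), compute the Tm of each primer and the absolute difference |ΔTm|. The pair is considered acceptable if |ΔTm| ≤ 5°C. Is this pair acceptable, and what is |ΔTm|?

|ΔTm| = 2°C; the pair is acceptable.

Forward: A=4 T=5 G=3 C=8 → Tm = 2·9 + 4·11 = 62°C.
Reverse: A=5 T=7 G=7 C=3 → Tm = 2·12 + 4·10 = 64°C.
|ΔTm| = |62 − 64| = 2°C, ≤ 5°C.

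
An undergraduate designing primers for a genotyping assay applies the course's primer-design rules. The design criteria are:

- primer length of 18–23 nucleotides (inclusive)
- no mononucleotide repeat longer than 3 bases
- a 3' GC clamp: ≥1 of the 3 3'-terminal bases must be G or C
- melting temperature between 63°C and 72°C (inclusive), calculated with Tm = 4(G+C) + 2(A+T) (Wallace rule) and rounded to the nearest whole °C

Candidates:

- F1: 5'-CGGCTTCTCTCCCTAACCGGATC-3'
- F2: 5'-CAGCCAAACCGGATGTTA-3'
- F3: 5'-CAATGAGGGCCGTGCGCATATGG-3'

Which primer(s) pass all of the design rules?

None of the candidates satisfy all criteria.

F1 (23 nt, A=3 T=6 G=4 C=10): length 23 ✓; longest run = 3 ✓; 3' end ATC has 1 G/C ✓; Tm = 2·9 + 4·14 = 74°C, outside 63–72°C ✗ — fails.
F2 (18 nt, A=6 T=3 G=4 C=5): length 18 ✓; longest run = 3 ✓; 3' end TTA has 0 G/C, need ≥1 ✗; Tm = 2·9 + 4·9 = 54°C, outside 63–72°C ✗ — fails.
F3 (23 nt, A=5 T=4 G=9 C=5): length 23 ✓; longest run = 3 ✓; 3' end TGG has 2 G/C ✓; Tm = 2·9 + 4·14 = 74°C, outside 63–72°C ✗ — fails.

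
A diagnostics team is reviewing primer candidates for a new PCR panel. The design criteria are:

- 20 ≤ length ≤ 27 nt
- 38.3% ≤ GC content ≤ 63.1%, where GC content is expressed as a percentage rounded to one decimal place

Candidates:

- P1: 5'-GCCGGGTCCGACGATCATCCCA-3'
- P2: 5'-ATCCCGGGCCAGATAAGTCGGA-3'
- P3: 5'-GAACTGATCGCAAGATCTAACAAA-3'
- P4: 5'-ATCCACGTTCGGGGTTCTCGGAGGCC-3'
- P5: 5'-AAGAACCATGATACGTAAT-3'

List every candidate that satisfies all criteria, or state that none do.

P2 only.

P1 (22 nt, A=4 T=3 G=6 C=9): length 22 ✓; GC 15/22 = 68.2%, outside 38.3–63.1% ✗ — fails.
P2 (22 nt, A=6 T=3 G=7 C=6): length 22 ✓; GC 13/22 = 59.1% ✓ — passes.
P3 (24 nt, A=11 T=4 G=4 C=5): length 24 ✓; GC 9/24 = 37.5%, outside 38.3–63.1% ✗ — fails.
P4 (26 nt, A=3 T=6 G=9 C=8): length 26 ✓; GC 17/26 = 65.4%, outside 38.3–63.1% ✗ — fails.
P5 (19 nt, A=9 T=4 G=3 C=3): length 19, outside 20–27 ✗; GC 6/19 = 31.6%, outside 38.3–63.1% ✗ — fails.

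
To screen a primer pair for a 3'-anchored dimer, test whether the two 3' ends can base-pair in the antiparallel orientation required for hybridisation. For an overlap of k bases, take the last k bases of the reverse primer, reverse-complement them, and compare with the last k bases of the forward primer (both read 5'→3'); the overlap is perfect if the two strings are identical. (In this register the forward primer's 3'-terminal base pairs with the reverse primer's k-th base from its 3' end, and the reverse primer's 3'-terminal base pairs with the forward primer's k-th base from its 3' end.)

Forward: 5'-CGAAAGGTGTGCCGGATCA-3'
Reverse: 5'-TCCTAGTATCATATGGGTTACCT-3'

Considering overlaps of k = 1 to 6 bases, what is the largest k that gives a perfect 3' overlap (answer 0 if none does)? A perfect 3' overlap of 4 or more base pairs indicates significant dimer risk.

Longest perfect overlap: 1 complementary base pair; below the dimer-risk threshold (threshold 4).

Last 6 bases (5'→3') — forward …GGATCA, reverse …TTACCT.
Reverse complement of the reverse primer's last 6 bases: AGGTAA; its first k bases are the reverse complement of the reverse primer's last k bases, so a perfect k-base overlap needs the forward primer's last k bases to equal them.
Comparing (forward last k vs required): k=1: A vs A ✓; k=2: CA vs AG ✗; k=3: TCA vs AGG ✗; k=4: ATCA vs AGGT ✗; k=5: GATCA vs AGGTA ✗; k=6: GGATCA vs AGGTAA ✗.
Only k = 1 is perfect, so the longest perfect 3' overlap is 1.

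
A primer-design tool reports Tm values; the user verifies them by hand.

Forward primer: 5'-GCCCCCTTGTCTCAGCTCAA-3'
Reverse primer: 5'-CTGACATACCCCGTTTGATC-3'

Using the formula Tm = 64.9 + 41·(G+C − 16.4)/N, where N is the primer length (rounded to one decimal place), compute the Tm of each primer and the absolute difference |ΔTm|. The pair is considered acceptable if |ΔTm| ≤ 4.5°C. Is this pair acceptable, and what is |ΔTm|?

|ΔTm| = 4.1°C; the pair is acceptable.

Forward: G+C = 12, N = 20 → Tm = 64.9 + 41·(12 − 16.4)/20 = 55.9°C.
Reverse: G+C = 10, N = 20 → Tm = 64.9 + 41·(10 − 16.4)/20 = 51.8°C.
|ΔTm| = |55.9 − 51.8| = 4.1°C, ≤ 4.5°C.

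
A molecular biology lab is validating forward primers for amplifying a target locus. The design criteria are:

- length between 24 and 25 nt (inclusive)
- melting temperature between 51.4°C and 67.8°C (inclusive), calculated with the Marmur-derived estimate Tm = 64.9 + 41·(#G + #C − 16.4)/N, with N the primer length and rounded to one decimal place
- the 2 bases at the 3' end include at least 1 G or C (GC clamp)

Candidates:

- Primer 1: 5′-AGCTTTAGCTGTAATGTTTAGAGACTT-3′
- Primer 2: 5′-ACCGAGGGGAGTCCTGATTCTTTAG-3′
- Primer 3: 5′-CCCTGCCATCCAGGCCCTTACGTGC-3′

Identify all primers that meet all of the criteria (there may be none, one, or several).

Primer 1 (27 nt, A=7 T=11 G=6 C=3): length 27, outside 24–25 ✗; Tm = 64.9 + 41·(9 − 16.4)/27 = 53.7°C ✓; 3' end TT has 0 G/C, need ≥1 ✗ — fails.
Primer 2 (25 nt, A=5 T=7 G=8 C=5): length 25 ✓; Tm = 64.9 + 41·(13 − 16.4)/25 = 59.3°C ✓; 3' end AG has 1 G/C ✓ — passes.
Primer 3 (25 nt, A=3 T=5 G=5 C=12): length 25 ✓; Tm = 64.9 + 41·(17 − 16.4)/25 = 65.9°C ✓; 3' end GC has 2 G/C ✓ — passes.

Primer 2 and Primer 3.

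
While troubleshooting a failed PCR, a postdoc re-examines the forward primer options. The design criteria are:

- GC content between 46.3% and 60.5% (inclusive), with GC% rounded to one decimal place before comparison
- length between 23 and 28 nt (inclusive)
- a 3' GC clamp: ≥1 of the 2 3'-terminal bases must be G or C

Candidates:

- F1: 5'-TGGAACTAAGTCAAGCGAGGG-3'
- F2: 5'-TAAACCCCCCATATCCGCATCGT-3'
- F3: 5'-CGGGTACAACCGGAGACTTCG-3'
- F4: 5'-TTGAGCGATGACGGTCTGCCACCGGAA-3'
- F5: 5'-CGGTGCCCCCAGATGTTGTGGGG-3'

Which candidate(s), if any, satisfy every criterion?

F1 (21 nt, A=7 T=3 G=8 C=3): GC 11/21 = 52.4% ✓; length 21, outside 23–28 ✗; 3' end GG has 2 G/C ✓ — fails.
F2 (23 nt, A=6 T=5 G=2 C=10): GC 12/23 = 52.2% ✓; length 23 ✓; 3' end GT has 1 G/C ✓ — passes.
F3 (21 nt, A=5 T=3 G=7 C=6): GC 13/21 = 61.9%, outside 46.3–60.5% ✗; length 21, outside 23–28 ✗; 3' end CG has 2 G/C ✓ — fails.
F4 (27 nt, A=6 T=5 G=9 C=7): GC 16/27 = 59.3% ✓; length 27 ✓; 3' end AA has 0 G/C, need ≥1 ✗ — fails.
F5 (23 nt, A=2 T=5 G=10 C=6): GC 16/23 = 69.6%, outside 46.3–60.5% ✗; length 23 ✓; 3' end GG has 2 G/C ✓ — fails.

F2 only.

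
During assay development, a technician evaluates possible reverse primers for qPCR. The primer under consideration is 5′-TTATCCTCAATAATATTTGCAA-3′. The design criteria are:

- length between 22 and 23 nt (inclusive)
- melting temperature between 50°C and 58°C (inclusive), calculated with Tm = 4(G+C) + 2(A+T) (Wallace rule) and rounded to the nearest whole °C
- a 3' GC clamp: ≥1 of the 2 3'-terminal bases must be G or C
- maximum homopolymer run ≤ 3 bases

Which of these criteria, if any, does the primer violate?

Base counts: A=8, T=9, G=1, C=4 (length 22).
length: length 22 ✓
Tm: Tm = 2·17 + 4·5 = 54°C ✓
GC clamp: 3' end AA has 0 G/C, need ≥1 ✗
homopolymer run: longest run = 3 ✓

Fails: GC clamp.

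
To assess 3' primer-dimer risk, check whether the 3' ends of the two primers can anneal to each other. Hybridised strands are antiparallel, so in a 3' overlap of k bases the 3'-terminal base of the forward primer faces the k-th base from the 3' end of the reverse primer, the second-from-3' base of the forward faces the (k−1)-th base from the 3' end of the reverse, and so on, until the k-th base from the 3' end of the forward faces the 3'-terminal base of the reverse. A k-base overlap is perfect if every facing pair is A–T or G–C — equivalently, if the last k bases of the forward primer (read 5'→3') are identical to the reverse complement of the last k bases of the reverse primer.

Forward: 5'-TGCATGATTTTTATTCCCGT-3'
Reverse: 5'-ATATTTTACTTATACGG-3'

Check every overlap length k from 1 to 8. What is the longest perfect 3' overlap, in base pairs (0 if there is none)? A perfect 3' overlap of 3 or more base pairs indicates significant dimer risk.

Last 8 bases (5'→3') — forward …ATTCCCGT, reverse …TTATACGG.
Reverse complement of the reverse primer's last 8 bases: CCGTATAA; its first k bases are the reverse complement of the reverse primer's last k bases, so a perfect k-base overlap needs the forward primer's last k bases to equal them.
Comparing (forward last k vs required): k=1: T vs C ✗; k=2: GT vs CC ✗; k=3: CGT vs CCG ✗; k=4: CCGT vs CCGT ✓; k=5: CCCGT vs CCGTA ✗; k=6: TCCCGT vs CCGTAT ✗; k=7: TTCCCGT vs CCGTATA ✗; k=8: ATTCCCGT vs CCGTATAA ✗.
Only k = 4 is perfect, so the longest perfect 3' overlap is 4.

Longest perfect overlap: 4 complementary base pairs; significant dimer risk (threshold 3).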